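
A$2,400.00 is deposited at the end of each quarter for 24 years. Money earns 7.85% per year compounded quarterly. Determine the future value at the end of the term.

This is an ordinary annuity: 96 deposits of A$2,400.00 at the end of each quarter.
Periodic rate r = 0.0785/4 per quarter; n is counted in quarters.
FV = PMT × [((1+r)^n − 1)/r] = 2,400 × [(1+r)^96 − 1] / r = A$667,816.37

A$667,816.37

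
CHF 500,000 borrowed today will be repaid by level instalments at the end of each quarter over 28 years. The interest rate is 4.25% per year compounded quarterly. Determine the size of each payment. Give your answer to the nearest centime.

Level ordinary annuity; solve PV = PMT × [(1 − (1+r)^−n)/r] for PMT.
Periodic rate r = 0.0425/4 per quarter; n is counted in quarters.
With n = 112: PMT = 500,000 / ([(1 − (1+r)^−n)/r]) = CHF 7,656.41

CHF 7,656.41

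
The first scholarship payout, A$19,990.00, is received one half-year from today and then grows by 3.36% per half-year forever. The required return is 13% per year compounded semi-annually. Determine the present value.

Periodic rate r = 0.13/2 per half-year.
Growing perpetuity (Gordon): PV = PMT₁ / (r − g) = 19,990 / (r − 0.0336) = A$636,624.20.

A$636,624.20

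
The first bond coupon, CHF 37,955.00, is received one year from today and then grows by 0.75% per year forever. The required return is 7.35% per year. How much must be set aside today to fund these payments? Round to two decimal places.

CHF 575,075.76

Periodic rate r = 0.0735 per year.
Growing perpetuity (Gordon): PV = PMT₁ / (r − g) = 37,955 / (r − 0.0075) = CHF 575,075.76.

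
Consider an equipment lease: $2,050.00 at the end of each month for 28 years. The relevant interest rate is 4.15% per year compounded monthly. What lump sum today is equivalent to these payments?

This is an ordinary annuity: 336 payments of $2,050.00 at the end of each month.
Periodic rate r = 0.0415/12 per month; n is counted in months.
PV = PMT × [(1 − (1+r)^−n)/r] = 2,050 × [1 − (1+r)^−336] / r = $406,944.67

$406,944.67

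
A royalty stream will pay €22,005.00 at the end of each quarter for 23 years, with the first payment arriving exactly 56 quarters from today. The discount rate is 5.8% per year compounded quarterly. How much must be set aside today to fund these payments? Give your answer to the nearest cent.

€504,675.36

Ordinary annuity of 92 payments, first payment at period 56.
Periodic rate r = 0.058/4 per quarter; n is counted in quarters.
The ordinary-annuity PV formula values the stream one period before the first payment (period 55); discount that back 55 periods:
PV₀ = 22,005 × [1 − (1+r)^−92] / r × (1+r)^−55 = €504,675.36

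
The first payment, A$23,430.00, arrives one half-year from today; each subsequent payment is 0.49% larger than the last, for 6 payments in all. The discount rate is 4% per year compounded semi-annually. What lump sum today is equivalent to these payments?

Periodic rate r = 0.04/2 per half-year; n is counted in half-years.
Growing ordinary annuity: PV = PMT₁ × [1 − ((1+g)/(1+r))^n] / (r − g) = 23,430 × [1 − ((1+0.0049)/(1+r))^6] / (r − 0.0049) = A$132,822.28.

A$132,822.28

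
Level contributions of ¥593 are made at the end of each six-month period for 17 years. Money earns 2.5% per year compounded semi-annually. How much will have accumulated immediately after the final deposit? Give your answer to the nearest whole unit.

¥24,933

This is an ordinary annuity: 34 deposits of ¥593 at the end of each six-month period.
Periodic rate r = 0.025/2 per half-year; n is counted in half-years.
FV = PMT × [((1+r)^n − 1)/r] = 593 × [(1+r)^34 − 1] / r = ¥24,933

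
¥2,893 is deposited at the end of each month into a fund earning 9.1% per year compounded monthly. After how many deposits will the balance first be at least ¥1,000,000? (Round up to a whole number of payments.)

171 payments

Periodic rate r = 0.091/12 per month; n is counted in months.
Ordinary annuity FV: 1,000,000 = 2,893 × [((1+r)^n − 1)/r].
(1+r)^n = 1 + 1,000,000 × r / 2,893, so n = ln(1 + 1,000,000·r/2,893) / ln(1+r) = 170.33.
Round up to a whole number of payments: n = 171.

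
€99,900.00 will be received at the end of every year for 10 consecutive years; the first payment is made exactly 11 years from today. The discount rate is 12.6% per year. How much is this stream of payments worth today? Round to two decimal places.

€168,134.56

Ordinary annuity of 10 payments, first payment at period 11.
Periodic rate r = 0.126 per year.
The ordinary-annuity PV formula values the stream one period before the first payment (period 10); discount that back 10 periods:
PV₀ = 99,900 × [1 − (1+r)^−10] / r × (1+r)^−10 = €168,134.56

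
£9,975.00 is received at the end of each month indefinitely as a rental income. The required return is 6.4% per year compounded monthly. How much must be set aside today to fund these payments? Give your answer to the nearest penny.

£1,870,312.50

Periodic rate r = 0.064/12 per month.
Level perpetuity: PV = PMT / r = 9,975 / (0.064/12) = £1,870,312.50.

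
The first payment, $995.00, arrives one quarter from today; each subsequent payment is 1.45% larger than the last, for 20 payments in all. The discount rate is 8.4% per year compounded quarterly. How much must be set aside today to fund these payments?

$18,355.73

Periodic rate r = 0.084/4 per quarter; n is counted in quarters.
Growing ordinary annuity: PV = PMT₁ × [1 − ((1+g)/(1+r))^n] / (r − g) = 995 × [1 − ((1+0.0145)/(1+r))^20] / (r − 0.0145) = $18,355.73.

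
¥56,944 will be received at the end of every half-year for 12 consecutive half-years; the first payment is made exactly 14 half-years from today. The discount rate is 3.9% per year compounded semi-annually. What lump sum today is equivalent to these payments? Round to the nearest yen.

Ordinary annuity of 12 payments, first payment at period 14.
Periodic rate r = 0.039/2 per half-year; n is counted in half-years.
The ordinary-annuity PV formula values the stream one period before the first payment (period 13); discount that back 13 periods:
PV₀ = 56,944 × [1 − (1+r)^−12] / r × (1+r)^−13 = ¥469,941

¥469,941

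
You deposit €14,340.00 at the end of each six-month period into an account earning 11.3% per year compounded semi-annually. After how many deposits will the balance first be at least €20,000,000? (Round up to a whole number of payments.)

80 payments

Periodic rate r = 0.113/2 per half-year; n is counted in half-years.
Ordinary annuity FV: 20,000,000 = 14,340 × [((1+r)^n − 1)/r].
(1+r)^n = 1 + 20,000,000 × r / 14,340, so n = ln(1 + 20,000,000·r/14,340) / ln(1+r) = 79.68.
Round up to a whole number of payments: n = 80.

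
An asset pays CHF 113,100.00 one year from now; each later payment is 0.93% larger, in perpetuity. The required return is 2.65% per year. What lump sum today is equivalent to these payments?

Periodic rate r = 0.0265 per year.
Growing perpetuity (Gordon): PV = PMT₁ / (r − g) = 113,100 / (r − 0.0093) = CHF 6,575,581.40.

CHF 6,575,581.40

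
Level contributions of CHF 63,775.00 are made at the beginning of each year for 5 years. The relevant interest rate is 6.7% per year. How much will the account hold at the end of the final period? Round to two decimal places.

CHF 388,990.11

This is an annuity due: 5 deposits of CHF 63,775.00 at the beginning of each year.
Periodic rate r = 0.067 per year.
FV = PMT × [((1+r)^n − 1)/r] × (1+r) = 63,775 × [(1+r)^5 − 1] / r × (1+r) = CHF 388,990.11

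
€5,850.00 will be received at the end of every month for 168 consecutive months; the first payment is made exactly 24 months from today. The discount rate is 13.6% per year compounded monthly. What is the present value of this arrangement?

€338,340.24

Ordinary annuity of 168 payments, first payment at period 24.
Periodic rate r = 0.136/12 per month; n is counted in months.
The ordinary-annuity PV formula values the stream one period before the first payment (period 23); discount that back 23 periods:
PV₀ = 5,850 × [1 − (1+r)^−168] / r × (1+r)^−23 = €338,340.24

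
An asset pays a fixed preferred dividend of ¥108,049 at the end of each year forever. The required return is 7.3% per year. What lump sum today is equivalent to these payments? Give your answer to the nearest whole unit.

¥1,480,123

Periodic rate r = 0.073 per year.
Level perpetuity: PV = PMT / r = 108,049 / (0.073) = ¥1,480,123.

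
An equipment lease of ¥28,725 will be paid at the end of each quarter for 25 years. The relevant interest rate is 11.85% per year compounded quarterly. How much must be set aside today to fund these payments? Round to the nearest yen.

¥917,297

This is an ordinary annuity: 100 payments of ¥28,725 at the end of each quarter.
Periodic rate r = 0.1185/4 per quarter; n is counted in quarters.
PV = PMT × [(1 − (1+r)^−n)/r] = 28,725 × [1 − (1+r)^−100] / r = ¥917,297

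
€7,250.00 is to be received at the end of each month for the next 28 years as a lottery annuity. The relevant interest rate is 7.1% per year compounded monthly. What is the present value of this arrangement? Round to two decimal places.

This is an ordinary annuity: 336 payments of €7,250.00 at the end of each month.
Periodic rate r = 0.071/12 per month; n is counted in months.
PV = PMT × [(1 − (1+r)^−n)/r] = 7,250 × [1 − (1+r)^−336] / r = €1,056,530.67

€1,056,530.67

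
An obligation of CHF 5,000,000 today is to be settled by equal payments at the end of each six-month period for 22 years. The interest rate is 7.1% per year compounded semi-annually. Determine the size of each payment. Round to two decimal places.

Level ordinary annuity; solve PV = PMT × [(1 − (1+r)^−n)/r] for PMT.
Periodic rate r = 0.071/2 per half-year; n is counted in half-years.
With n = 44: PMT = 5,000,000 / ([(1 − (1+r)^−n)/r]) = CHF 226,251.35

CHF 226,251.35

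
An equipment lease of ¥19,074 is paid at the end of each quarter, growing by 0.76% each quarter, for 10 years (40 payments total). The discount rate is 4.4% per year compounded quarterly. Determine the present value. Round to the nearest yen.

¥707,213

Periodic rate r = 0.044/4 per quarter; n is counted in quarters.
Growing ordinary annuity: PV = PMT₁ × [1 − ((1+g)/(1+r))^n] / (r − g) = 19,074 × [1 − ((1+0.0076)/(1+r))^40] / (r − 0.0076) = ¥707,213.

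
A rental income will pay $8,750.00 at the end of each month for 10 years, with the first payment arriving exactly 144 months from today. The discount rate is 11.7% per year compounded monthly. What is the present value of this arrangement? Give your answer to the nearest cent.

$154,144.16

Ordinary annuity of 120 payments, first payment at period 144.
Periodic rate r = 0.117/12 per month; n is counted in months.
The ordinary-annuity PV formula values the stream one period before the first payment (period 143); discount that back 143 periods:
PV₀ = 8,750 × [1 − (1+r)^−120] / r × (1+r)^−143 = $154,144.16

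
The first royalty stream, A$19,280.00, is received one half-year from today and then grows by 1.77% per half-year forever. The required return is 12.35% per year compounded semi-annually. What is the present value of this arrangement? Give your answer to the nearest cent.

A$437,684.45

Periodic rate r = 0.1235/2 per half-year.
Growing perpetuity (Gordon): PV = PMT₁ / (r − g) = 19,280 / (r − 0.0177) = A$437,684.45.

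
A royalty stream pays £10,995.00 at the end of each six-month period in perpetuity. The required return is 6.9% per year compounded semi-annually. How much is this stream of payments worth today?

Periodic rate r = 0.069/2 per half-year.
Level perpetuity: PV = PMT / r = 10,995 / (0.069/2) = £318,695.65.

£318,695.65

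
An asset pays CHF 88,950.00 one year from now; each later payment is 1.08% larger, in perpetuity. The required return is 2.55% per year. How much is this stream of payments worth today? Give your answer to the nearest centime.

CHF 6,051,020.41

Periodic rate r = 0.0255 per year.
Growing perpetuity (Gordon): PV = PMT₁ / (r − g) = 88,950 / (r − 0.0108) = CHF 6,051,020.41.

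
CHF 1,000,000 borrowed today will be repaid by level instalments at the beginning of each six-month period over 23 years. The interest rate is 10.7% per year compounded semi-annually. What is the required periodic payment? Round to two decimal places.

CHF 55,864.04

Level annuity due; solve PV = PMT × [(1 − (1+r)^−n)/r] × (1+r) for PMT.
Periodic rate r = 0.107/2 per half-year; n is counted in half-years.
With n = 46: PMT = 1,000,000 / ([(1 − (1+r)^−n)/r] × (1+r)) = CHF 55,864.04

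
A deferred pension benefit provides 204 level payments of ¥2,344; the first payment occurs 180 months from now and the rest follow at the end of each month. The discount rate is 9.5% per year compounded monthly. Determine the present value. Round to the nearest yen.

Ordinary annuity of 204 payments, first payment at period 180.
Periodic rate r = 0.095/12 per month; n is counted in months.
The ordinary-annuity PV formula values the stream one period before the first payment (period 179); discount that back 179 periods:
PV₀ = 2,344 × [1 − (1+r)^−204] / r × (1+r)^−179 = ¥57,731

¥57,731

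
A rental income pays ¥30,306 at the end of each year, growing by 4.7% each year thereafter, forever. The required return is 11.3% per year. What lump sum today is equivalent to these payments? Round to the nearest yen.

Periodic rate r = 0.113 per year.
Growing perpetuity (Gordon): PV = PMT₁ / (r − g) = 30,306 / (r − 0.047) = ¥459,182.

¥459,182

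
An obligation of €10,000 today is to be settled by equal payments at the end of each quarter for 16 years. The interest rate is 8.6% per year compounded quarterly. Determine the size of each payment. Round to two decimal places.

€289.09

Level ordinary annuity; solve PV = PMT × [(1 − (1+r)^−n)/r] for PMT.
Periodic rate r = 0.086/4 per quarter; n is counted in quarters.
With n = 64: PMT = 10,000 / ([(1 − (1+r)^−n)/r]) = €289.09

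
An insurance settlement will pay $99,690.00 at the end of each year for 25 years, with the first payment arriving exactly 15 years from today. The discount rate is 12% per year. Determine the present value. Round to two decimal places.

Ordinary annuity of 25 payments, first payment at period 15.
Periodic rate r = 0.12 per year.
The ordinary-annuity PV formula values the stream one period before the first payment (period 14); discount that back 14 periods:
PV₀ = 99,690 × [1 − (1+r)^−25] / r × (1+r)^−14 = $159,988.66

$159,988.66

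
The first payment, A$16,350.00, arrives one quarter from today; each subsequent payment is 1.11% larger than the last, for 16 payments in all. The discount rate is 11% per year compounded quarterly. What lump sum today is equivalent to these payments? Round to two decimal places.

A$226,277.79

Periodic rate r = 0.11/4 per quarter; n is counted in quarters.
Growing ordinary annuity: PV = PMT₁ × [1 − ((1+g)/(1+r))^n] / (r − g) = 16,350 × [1 − ((1+0.0111)/(1+r))^16] / (r − 0.0111) = A$226,277.79.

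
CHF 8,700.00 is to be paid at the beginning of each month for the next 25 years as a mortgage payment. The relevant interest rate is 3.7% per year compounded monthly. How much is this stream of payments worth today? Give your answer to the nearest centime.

This is an annuity due: 300 payments of CHF 8,700.00 at the beginning of each month.
Periodic rate r = 0.037/12 per month; n is counted in months.
PV = PMT × [(1 − (1+r)^−n)/r] × (1+r) = 8,700 × [1 − (1+r)^−300] / r × (1+r) = CHF 1,706,411.85

CHF 1,706,411.85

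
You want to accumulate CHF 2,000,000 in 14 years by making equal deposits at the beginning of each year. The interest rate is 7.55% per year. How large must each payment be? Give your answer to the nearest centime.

Level annuity due; solve FV = PMT × [((1+r)^n − 1)/r] × (1+r) for PMT.
Periodic rate r = 0.0755 per year.
With n = 14: PMT = 2,000,000 / ([((1+r)^n − 1)/r] × (1+r)) = CHF 79,303.06

CHF 79,303.06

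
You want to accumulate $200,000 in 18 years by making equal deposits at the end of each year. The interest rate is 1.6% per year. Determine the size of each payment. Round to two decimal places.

$9,675.85

Level ordinary annuity; solve FV = PMT × [((1+r)^n − 1)/r] for PMT.
Periodic rate r = 0.016 per year.
With n = 18: PMT = 200,000 / ([((1+r)^n − 1)/r]) = $9,675.85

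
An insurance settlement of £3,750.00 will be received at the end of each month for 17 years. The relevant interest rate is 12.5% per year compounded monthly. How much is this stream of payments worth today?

This is an ordinary annuity: 204 payments of £3,750.00 at the end of each month.
Periodic rate r = 0.125/12 per month; n is counted in months.
PV = PMT × [(1 − (1+r)^−n)/r] = 3,750 × [1 − (1+r)^−204] / r = £316,528.94

£316,528.94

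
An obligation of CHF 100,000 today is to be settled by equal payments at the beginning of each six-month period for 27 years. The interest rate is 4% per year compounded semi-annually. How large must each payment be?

CHF 2,985.52

Level annuity due; solve PV = PMT × [(1 − (1+r)^−n)/r] × (1+r) for PMT.
Periodic rate r = 0.04/2 per half-year; n is counted in half-years.
With n = 54: PMT = 100,000 / ([(1 − (1+r)^−n)/r] × (1+r)) = CHF 2,985.52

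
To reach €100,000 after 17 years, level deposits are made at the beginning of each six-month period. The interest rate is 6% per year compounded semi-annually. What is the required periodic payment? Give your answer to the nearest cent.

Level annuity due; solve FV = PMT × [((1+r)^n − 1)/r] × (1+r) for PMT.
Periodic rate r = 0.06/2 per half-year; n is counted in half-years.
With n = 34: PMT = 100,000 / ([((1+r)^n − 1)/r] × (1+r)) = €1,681.74

€1,681.74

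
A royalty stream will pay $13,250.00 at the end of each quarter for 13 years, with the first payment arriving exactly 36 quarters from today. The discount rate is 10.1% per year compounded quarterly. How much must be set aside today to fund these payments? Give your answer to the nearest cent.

Ordinary annuity of 52 payments, first payment at period 36.
Periodic rate r = 0.101/4 per quarter; n is counted in quarters.
The ordinary-annuity PV formula values the stream one period before the first payment (period 35); discount that back 35 periods:
PV₀ = 13,250 × [1 − (1+r)^−52] / r × (1+r)^−35 = $159,289.70

$159,289.70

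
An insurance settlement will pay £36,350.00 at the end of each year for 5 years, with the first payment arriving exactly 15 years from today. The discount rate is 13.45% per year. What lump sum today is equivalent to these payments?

Ordinary annuity of 5 payments, first payment at period 15.
Periodic rate r = 0.1345 per year.
The ordinary-annuity PV formula values the stream one period before the first payment (period 14); discount that back 14 periods:
PV₀ = 36,350 × [1 − (1+r)^−5] / r × (1+r)^−14 = £21,611.76

£21,611.76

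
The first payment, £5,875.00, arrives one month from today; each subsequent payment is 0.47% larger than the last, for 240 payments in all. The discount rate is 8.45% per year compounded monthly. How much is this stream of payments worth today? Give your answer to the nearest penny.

£1,073,956.80

Periodic rate r = 0.0845/12 per month; n is counted in months.
Growing ordinary annuity: PV = PMT₁ × [1 − ((1+g)/(1+r))^n] / (r − g) = 5,875 × [1 − ((1+0.0047)/(1+r))^240] / (r − 0.0047) = £1,073,956.80.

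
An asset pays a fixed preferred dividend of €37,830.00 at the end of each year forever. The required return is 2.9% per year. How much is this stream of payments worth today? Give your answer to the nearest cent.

€1,304,482.76

Periodic rate r = 0.029 per year.
Level perpetuity: PV = PMT / r = 37,830 / (0.029) = €1,304,482.76.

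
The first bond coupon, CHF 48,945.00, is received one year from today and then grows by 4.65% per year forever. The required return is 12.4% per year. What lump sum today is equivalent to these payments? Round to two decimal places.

CHF 631,548.39

Periodic rate r = 0.124 per year.
Growing perpetuity (Gordon): PV = PMT₁ / (r − g) = 48,945 / (r − 0.0465) = CHF 631,548.39.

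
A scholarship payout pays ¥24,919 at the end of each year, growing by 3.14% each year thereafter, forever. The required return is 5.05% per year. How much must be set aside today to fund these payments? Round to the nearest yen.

Periodic rate r = 0.0505 per year.
Growing perpetuity (Gordon): PV = PMT₁ / (r − g) = 24,919 / (r − 0.0314) = ¥1,304,660.

¥1,304,660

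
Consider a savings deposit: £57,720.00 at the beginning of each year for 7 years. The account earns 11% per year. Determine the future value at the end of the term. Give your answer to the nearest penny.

£626,806.55

This is an annuity due: 7 deposits of £57,720.00 at the beginning of each year.
Periodic rate r = 0.11 per year.
FV = PMT × [((1+r)^n − 1)/r] × (1+r) = 57,720 × [(1+r)^7 − 1] / r × (1+r) = £626,806.55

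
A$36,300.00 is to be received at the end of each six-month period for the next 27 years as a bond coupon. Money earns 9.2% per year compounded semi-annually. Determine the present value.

A$719,557.90

This is an ordinary annuity: 54 payments of A$36,300.00 at the end of each six-month period.
Periodic rate r = 0.092/2 per half-year; n is counted in half-years.
PV = PMT × [(1 − (1+r)^−n)/r] = 36,300 × [1 − (1+r)^−54] / r = A$719,557.90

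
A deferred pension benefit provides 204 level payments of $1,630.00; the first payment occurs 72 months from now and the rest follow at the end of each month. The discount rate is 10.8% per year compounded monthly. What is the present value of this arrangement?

$80,455.15

Ordinary annuity of 204 payments, first payment at period 72.
Periodic rate r = 0.108/12 per month; n is counted in months.
The ordinary-annuity PV formula values the stream one period before the first payment (period 71); discount that back 71 periods:
PV₀ = 1,630 × [1 − (1+r)^−204] / r × (1+r)^−71 = $80,455.15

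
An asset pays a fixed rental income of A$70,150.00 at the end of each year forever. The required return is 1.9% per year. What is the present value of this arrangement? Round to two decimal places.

A$3,692,105.26

Periodic rate r = 0.019 per year.
Level perpetuity: PV = PMT / r = 70,150 / (0.019) = A$3,692,105.26.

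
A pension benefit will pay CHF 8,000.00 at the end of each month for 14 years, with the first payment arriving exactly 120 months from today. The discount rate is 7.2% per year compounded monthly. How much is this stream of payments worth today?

Ordinary annuity of 168 payments, first payment at period 120.
Periodic rate r = 0.072/12 per month; n is counted in months.
The ordinary-annuity PV formula values the stream one period before the first payment (period 119); discount that back 119 periods:
PV₀ = 8,000 × [1 − (1+r)^−168] / r × (1+r)^−119 = CHF 414,796.15

CHF 414,796.15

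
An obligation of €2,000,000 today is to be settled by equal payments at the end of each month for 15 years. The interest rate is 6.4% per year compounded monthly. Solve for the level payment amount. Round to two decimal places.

€17,312.39

Level ordinary annuity; solve PV = PMT × [(1 − (1+r)^−n)/r] for PMT.
Periodic rate r = 0.064/12 per month; n is counted in months.
With n = 180: PMT = 2,000,000 / ([(1 − (1+r)^−n)/r]) = €17,312.39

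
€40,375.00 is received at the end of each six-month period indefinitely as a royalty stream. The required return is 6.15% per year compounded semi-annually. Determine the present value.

€1,313,008.13

Periodic rate r = 0.0615/2 per half-year.
Level perpetuity: PV = PMT / r = 40,375 / (0.0615/2) = €1,313,008.13.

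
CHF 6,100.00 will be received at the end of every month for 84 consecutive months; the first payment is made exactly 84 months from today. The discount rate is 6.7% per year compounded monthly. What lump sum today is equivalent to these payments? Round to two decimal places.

Ordinary annuity of 84 payments, first payment at period 84.
Periodic rate r = 0.067/12 per month; n is counted in months.
The ordinary-annuity PV formula values the stream one period before the first payment (period 83); discount that back 83 periods:
PV₀ = 6,100 × [1 − (1+r)^−84] / r × (1+r)^−83 = CHF 257,094.16

CHF 257,094.16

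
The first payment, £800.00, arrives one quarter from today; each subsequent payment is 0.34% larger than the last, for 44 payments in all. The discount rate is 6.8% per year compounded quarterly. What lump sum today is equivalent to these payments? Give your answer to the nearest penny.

Periodic rate r = 0.068/4 per quarter; n is counted in quarters.
Growing ordinary annuity: PV = PMT₁ × [1 − ((1+g)/(1+r))^n] / (r − g) = 800 × [1 − ((1+0.0034)/(1+r))^44] / (r − 0.0034) = £26,293.13.

£26,293.13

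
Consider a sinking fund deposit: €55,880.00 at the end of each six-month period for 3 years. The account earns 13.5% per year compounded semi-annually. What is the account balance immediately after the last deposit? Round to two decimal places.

This is an ordinary annuity: 6 deposits of €55,880.00 at the end of each six-month period.
Periodic rate r = 0.135/2 per half-year; n is counted in half-years.
FV = PMT × [((1+r)^n − 1)/r] = 55,880 × [(1+r)^6 − 1] / r = €397,215.39

€397,215.39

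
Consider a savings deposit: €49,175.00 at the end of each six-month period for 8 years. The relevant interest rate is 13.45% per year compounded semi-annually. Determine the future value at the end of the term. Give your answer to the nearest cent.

€1,340,396.10

This is an ordinary annuity: 16 deposits of €49,175.00 at the end of each six-month period.
Periodic rate r = 0.1345/2 per half-year; n is counted in half-years.
FV = PMT × [((1+r)^n − 1)/r] = 49,175 × [(1+r)^16 − 1] / r = €1,340,396.10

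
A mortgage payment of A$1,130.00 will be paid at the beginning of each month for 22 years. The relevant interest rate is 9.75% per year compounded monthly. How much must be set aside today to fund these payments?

A$123,650.30

This is an annuity due: 264 payments of A$1,130.00 at the beginning of each month.
Periodic rate r = 0.0975/12 per month; n is counted in months.
PV = PMT × [(1 − (1+r)^−n)/r] × (1+r) = 1,130 × [1 − (1+r)^−264] / r × (1+r) = A$123,650.30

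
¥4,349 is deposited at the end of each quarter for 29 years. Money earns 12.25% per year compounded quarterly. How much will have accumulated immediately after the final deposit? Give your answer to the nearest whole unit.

This is an ordinary annuity: 116 deposits of ¥4,349 at the end of each quarter.
Periodic rate r = 0.1225/4 per quarter; n is counted in quarters.
FV = PMT × [((1+r)^n − 1)/r] = 4,349 × [(1+r)^116 − 1] / r = ¥4,556,840

¥4,556,840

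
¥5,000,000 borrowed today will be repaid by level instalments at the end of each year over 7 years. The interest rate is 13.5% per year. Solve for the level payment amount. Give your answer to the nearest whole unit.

¥1,148,203

Level ordinary annuity; solve PV = PMT × [(1 − (1+r)^−n)/r] for PMT.
Periodic rate r = 0.135 per year.
With n = 7: PMT = 5,000,000 / ([(1 − (1+r)^−n)/r]) = ¥1,148,203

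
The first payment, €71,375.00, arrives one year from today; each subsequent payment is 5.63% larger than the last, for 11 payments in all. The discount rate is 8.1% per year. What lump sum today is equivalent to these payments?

€648,754.77

Periodic rate r = 0.081 per year.
Growing ordinary annuity: PV = PMT₁ × [1 − ((1+g)/(1+r))^n] / (r − g) = 71,375 × [1 − ((1+0.0563)/(1+r))^11] / (r − 0.0563) = €648,754.77.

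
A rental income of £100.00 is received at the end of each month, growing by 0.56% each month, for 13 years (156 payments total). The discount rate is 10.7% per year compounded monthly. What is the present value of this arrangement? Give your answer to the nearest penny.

Periodic rate r = 0.107/12 per month; n is counted in months.
Growing ordinary annuity: PV = PMT₁ × [1 − ((1+g)/(1+r))^n] / (r − g) = 100 × [1 − ((1+0.0056)/(1+r))^156] / (r − 0.0056) = £12,111.72.

£12,111.72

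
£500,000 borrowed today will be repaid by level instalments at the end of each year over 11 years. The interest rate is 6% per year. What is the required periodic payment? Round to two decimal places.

£63,396.47

Level ordinary annuity; solve PV = PMT × [(1 − (1+r)^−n)/r] for PMT.
Periodic rate r = 0.06 per year.
With n = 11: PMT = 500,000 / ([(1 − (1+r)^−n)/r]) = £63,396.47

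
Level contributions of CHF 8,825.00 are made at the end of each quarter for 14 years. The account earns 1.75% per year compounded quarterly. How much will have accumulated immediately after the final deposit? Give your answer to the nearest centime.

This is an ordinary annuity: 56 deposits of CHF 8,825.00 at the end of each quarter.
Periodic rate r = 0.0175/4 per quarter; n is counted in quarters.
FV = PMT × [((1+r)^n − 1)/r] = 8,825 × [(1+r)^56 − 1] / r = CHF 558,625.04

CHF 558,625.04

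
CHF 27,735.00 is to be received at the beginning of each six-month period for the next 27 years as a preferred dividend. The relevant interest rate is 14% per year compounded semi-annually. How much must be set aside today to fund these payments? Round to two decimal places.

CHF 412,969.60

This is an annuity due: 54 payments of CHF 27,735.00 at the beginning of each six-month period.
Periodic rate r = 0.14/2 per half-year; n is counted in half-years.
PV = PMT × [(1 − (1+r)^−n)/r] × (1+r) = 27,735 × [1 − (1+r)^−54] / r × (1+r) = CHF 412,969.60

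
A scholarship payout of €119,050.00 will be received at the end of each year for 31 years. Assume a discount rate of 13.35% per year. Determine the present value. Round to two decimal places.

€873,429.52

This is an ordinary annuity: 31 payments of €119,050.00 at the end of each year.
Periodic rate r = 0.1335 per year.
PV = PMT × [(1 − (1+r)^−n)/r] = 119,050 × [1 − (1+r)^−31] / r = €873,429.52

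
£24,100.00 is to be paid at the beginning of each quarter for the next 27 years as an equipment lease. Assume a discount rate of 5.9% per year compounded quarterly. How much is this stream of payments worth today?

£1,316,958.08

This is an annuity due: 108 payments of £24,100.00 at the beginning of each quarter.
Periodic rate r = 0.059/4 per quarter; n is counted in quarters.
PV = PMT × [(1 − (1+r)^−n)/r] × (1+r) = 24,100 × [1 − (1+r)^−108] / r × (1+r) = £1,316,958.08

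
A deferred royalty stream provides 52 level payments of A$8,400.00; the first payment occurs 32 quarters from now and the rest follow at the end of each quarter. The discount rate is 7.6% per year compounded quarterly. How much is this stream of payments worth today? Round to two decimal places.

Ordinary annuity of 52 payments, first payment at period 32.
Periodic rate r = 0.076/4 per quarter; n is counted in quarters.
The ordinary-annuity PV formula values the stream one period before the first payment (period 31); discount that back 31 periods:
PV₀ = 8,400 × [1 − (1+r)^−52] / r × (1+r)^−31 = A$153,977.90

A$153,977.90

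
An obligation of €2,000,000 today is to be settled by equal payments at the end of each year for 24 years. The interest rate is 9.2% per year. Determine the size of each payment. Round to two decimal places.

€209,320.25

Level ordinary annuity; solve PV = PMT × [(1 − (1+r)^−n)/r] for PMT.
Periodic rate r = 0.092 per year.
With n = 24: PMT = 2,000,000 / ([(1 − (1+r)^−n)/r]) = €209,320.25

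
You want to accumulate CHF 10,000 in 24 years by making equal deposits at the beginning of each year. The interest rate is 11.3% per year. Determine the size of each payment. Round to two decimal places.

CHF 84.20

Level annuity due; solve FV = PMT × [((1+r)^n − 1)/r] × (1+r) for PMT.
Periodic rate r = 0.113 per year.
With n = 24: PMT = 10,000 / ([((1+r)^n − 1)/r] × (1+r)) = CHF 84.20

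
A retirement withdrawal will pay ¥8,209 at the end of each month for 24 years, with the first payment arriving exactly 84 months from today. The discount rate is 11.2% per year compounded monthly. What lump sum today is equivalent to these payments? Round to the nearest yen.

Ordinary annuity of 288 payments, first payment at period 84.
Periodic rate r = 0.112/12 per month; n is counted in months.
The ordinary-annuity PV formula values the stream one period before the first payment (period 83); discount that back 83 periods:
PV₀ = 8,209 × [1 − (1+r)^−288] / r × (1+r)^−83 = ¥378,783

¥378,783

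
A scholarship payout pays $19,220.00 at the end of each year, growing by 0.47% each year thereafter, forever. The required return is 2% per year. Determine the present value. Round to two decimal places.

Periodic rate r = 0.02 per year.
Growing perpetuity (Gordon): PV = PMT₁ / (r − g) = 19,220 / (r − 0.0047) = $1,256,209.15.

$1,256,209.15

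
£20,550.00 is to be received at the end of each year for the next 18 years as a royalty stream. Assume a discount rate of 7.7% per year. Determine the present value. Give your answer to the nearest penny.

£196,666.74

This is an ordinary annuity: 18 payments of £20,550.00 at the end of each year.
Periodic rate r = 0.077 per year.
PV = PMT × [(1 − (1+r)^−n)/r] = 20,550 × [1 − (1+r)^−18] / r = £196,666.74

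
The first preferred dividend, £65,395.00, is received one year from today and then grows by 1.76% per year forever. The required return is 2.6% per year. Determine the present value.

£7,785,119.05

Periodic rate r = 0.026 per year.
Growing perpetuity (Gordon): PV = PMT₁ / (r − g) = 65,395 / (r − 0.0176) = £7,785,119.05.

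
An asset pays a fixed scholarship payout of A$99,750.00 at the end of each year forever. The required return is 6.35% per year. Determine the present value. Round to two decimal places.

Periodic rate r = 0.0635 per year.
Level perpetuity: PV = PMT / r = 99,750 / (0.0635) = A$1,570,866.14.

A$1,570,866.14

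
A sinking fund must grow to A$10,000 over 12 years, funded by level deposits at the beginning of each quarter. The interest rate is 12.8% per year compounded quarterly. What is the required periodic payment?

A$87.70

Level annuity due; solve FV = PMT × [((1+r)^n − 1)/r] × (1+r) for PMT.
Periodic rate r = 0.128/4 per quarter; n is counted in quarters.
With n = 48: PMT = 10,000 / ([((1+r)^n − 1)/r] × (1+r)) = A$87.70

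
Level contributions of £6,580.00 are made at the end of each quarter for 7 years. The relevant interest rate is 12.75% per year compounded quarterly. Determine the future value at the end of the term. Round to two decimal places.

£290,543.28

This is an ordinary annuity: 28 deposits of £6,580.00 at the end of each quarter.
Periodic rate r = 0.1275/4 per quarter; n is counted in quarters.
FV = PMT × [((1+r)^n − 1)/r] = 6,580 × [(1+r)^28 − 1] / r = £290,543.28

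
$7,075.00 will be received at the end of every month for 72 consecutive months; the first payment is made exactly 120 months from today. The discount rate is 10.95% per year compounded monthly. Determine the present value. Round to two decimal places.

$126,278.14

Ordinary annuity of 72 payments, first payment at period 120.
Periodic rate r = 0.1095/12 per month; n is counted in months.
The ordinary-annuity PV formula values the stream one period before the first payment (period 119); discount that back 119 periods:
PV₀ = 7,075 × [1 − (1+r)^−72] / r × (1+r)^−119 = $126,278.14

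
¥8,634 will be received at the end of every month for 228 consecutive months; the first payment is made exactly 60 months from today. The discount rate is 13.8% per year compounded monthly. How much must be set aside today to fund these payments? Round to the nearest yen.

Ordinary annuity of 228 payments, first payment at period 60.
Periodic rate r = 0.138/12 per month; n is counted in months.
The ordinary-annuity PV formula values the stream one period before the first payment (period 59); discount that back 59 periods:
PV₀ = 8,634 × [1 − (1+r)^−228] / r × (1+r)^−59 = ¥354,204

¥354,204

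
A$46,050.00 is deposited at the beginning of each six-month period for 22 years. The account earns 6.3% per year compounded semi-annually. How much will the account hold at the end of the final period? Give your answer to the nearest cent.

This is an annuity due: 44 deposits of A$46,050.00 at the beginning of each six-month period.
Periodic rate r = 0.063/2 per half-year; n is counted in half-years.
FV = PMT × [((1+r)^n − 1)/r] × (1+r) = 46,050 × [(1+r)^44 − 1] / r × (1+r) = A$4,394,525.38

A$4,394,525.38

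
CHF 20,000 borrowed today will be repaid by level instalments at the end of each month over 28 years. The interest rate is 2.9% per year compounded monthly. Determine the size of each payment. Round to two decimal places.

Level ordinary annuity; solve PV = PMT × [(1 − (1+r)^−n)/r] for PMT.
Periodic rate r = 0.029/12 per month; n is counted in months.
With n = 336: PMT = 20,000 / ([(1 − (1+r)^−n)/r]) = CHF 86.99

CHF 86.99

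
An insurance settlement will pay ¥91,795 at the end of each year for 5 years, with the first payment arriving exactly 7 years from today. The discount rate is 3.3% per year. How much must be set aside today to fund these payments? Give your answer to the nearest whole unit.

Ordinary annuity of 5 payments, first payment at period 7.
Periodic rate r = 0.033 per year.
The ordinary-annuity PV formula values the stream one period before the first payment (period 6); discount that back 6 periods:
PV₀ = 91,795 × [1 − (1+r)^−5] / r × (1+r)^−6 = ¥343,039

¥343,039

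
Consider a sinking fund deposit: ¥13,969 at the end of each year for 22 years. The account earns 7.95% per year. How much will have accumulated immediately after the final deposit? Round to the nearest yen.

This is an ordinary annuity: 22 deposits of ¥13,969 at the end of each year.
Periodic rate r = 0.0795 per year.
FV = PMT × [((1+r)^n − 1)/r] = 13,969 × [(1+r)^22 − 1] / r = ¥769,865

¥769,865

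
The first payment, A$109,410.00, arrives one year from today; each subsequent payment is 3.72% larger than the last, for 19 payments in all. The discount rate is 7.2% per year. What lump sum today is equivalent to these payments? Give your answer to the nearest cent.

Periodic rate r = 0.072 per year.
Growing ordinary annuity: PV = PMT₁ × [1 − ((1+g)/(1+r))^n] / (r − g) = 109,410 × [1 − ((1+0.0372)/(1+r))^19] / (r − 0.0372) = A$1,464,525.47.

A$1,464,525.47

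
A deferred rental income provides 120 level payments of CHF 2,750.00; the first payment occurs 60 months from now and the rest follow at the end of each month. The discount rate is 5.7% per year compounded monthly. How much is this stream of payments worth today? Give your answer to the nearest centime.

CHF 189,852.59

Ordinary annuity of 120 payments, first payment at period 60.
Periodic rate r = 0.057/12 per month; n is counted in months.
The ordinary-annuity PV formula values the stream one period before the first payment (period 59); discount that back 59 periods:
PV₀ = 2,750 × [1 − (1+r)^−120] / r × (1+r)^−59 = CHF 189,852.59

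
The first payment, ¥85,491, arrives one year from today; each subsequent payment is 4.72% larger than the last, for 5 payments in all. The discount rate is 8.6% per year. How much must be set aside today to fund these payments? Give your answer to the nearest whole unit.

Periodic rate r = 0.086 per year.
Growing ordinary annuity: PV = PMT₁ × [1 − ((1+g)/(1+r))^n] / (r − g) = 85,491 × [1 − ((1+0.0472)/(1+r))^5] / (r − 0.0472) = ¥366,467.

¥366,467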